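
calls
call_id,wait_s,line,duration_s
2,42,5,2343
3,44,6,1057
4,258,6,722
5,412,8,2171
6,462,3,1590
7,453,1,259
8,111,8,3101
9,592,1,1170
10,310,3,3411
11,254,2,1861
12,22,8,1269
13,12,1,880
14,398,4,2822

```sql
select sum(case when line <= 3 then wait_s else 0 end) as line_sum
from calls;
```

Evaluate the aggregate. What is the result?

call_id=2: ✗
call_id=3: ✗
call_id=4: ✗
call_id=5: ✗
call_id=6: ✓ → 462
call_id=7: ✓ → 453
call_id=8: ✗
call_id=9: ✓ → 592
call_id=10: ✓ → 310
call_id=11: ✓ → 254
call_id=12: ✗
call_id=13: ✓ → 12
call_id=14: ✗
line_sum = 462 + 453 + 592 + 310 + 254 + 12 = 2083

2083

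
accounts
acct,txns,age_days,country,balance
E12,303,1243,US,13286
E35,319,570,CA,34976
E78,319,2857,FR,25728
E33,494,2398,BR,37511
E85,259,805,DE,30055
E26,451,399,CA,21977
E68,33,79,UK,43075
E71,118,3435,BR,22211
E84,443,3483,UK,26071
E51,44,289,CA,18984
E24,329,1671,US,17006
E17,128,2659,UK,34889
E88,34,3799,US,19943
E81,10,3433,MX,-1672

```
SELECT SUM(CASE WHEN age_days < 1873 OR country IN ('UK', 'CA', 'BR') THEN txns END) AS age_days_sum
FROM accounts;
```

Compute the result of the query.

2921

acct=E12: ✓ → 303
acct=E35: ✓ → 319
acct=E78: ✗
acct=E33: ✓ → 494
acct=E85: ✓ → 259
acct=E26: ✓ → 451
acct=E68: ✓ → 33
acct=E71: ✓ → 118
acct=E84: ✓ → 443
acct=E51: ✓ → 44
acct=E24: ✓ → 329
acct=E17: ✓ → 128
acct=E88: ✗
acct=E81: ✗
age_days_sum = 303 + 319 + 494 + 259 + 451 + 33 + 118 + 443 + 44 + 329 + 128 = 2921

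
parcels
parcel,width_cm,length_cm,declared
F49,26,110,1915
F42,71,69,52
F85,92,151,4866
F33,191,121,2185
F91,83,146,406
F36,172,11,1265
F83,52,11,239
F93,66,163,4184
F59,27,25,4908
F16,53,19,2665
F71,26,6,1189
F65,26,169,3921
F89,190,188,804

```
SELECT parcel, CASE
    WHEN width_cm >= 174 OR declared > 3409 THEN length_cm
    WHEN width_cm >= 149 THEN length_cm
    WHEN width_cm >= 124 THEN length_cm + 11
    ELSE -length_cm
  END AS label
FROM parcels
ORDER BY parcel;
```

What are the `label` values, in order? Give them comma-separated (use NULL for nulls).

-19, 121, 11, -69, -110, 25, 169, -6, -11, 151, 188, -146, 163

parcel=F16: ELSE → -19
parcel=F33: width_cm >= 174 OR declared > 3409 → 121
parcel=F36: width_cm >= 149 → 11
parcel=F42: ELSE → -69
parcel=F49: ELSE → -110
parcel=F59: width_cm >= 174 OR declared > 3409 → 25
parcel=F65: width_cm >= 174 OR declared > 3409 → 169
parcel=F71: ELSE → -6
parcel=F83: ELSE → -11
parcel=F85: width_cm >= 174 OR declared > 3409 → 151
parcel=F89: width_cm >= 174 OR declared > 3409 → 188
parcel=F91: ELSE → -146
parcel=F93: width_cm >= 174 OR declared > 3409 → 163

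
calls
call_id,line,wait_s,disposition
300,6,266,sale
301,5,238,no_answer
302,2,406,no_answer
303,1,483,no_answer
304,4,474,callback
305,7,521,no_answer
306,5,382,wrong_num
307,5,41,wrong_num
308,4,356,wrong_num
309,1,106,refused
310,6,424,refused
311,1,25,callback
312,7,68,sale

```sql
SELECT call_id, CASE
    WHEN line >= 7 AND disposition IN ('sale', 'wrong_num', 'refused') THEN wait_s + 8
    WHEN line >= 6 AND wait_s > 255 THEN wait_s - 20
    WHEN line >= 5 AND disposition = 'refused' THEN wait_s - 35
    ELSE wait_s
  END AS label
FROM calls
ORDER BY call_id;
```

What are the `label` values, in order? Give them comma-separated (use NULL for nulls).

246, 238, 406, 483, 474, 501, 382, 41, 356, 106, 404, 25, 76

call_id=300: line >= 6 AND wait_s > 255 → 246
call_id=301: ELSE → 238
call_id=302: ELSE → 406
call_id=303: ELSE → 483
call_id=304: ELSE → 474
call_id=305: line >= 6 AND wait_s > 255 → 501
call_id=306: ELSE → 382
call_id=307: ELSE → 41
call_id=308: ELSE → 356
call_id=309: ELSE → 106
call_id=310: line >= 6 AND wait_s > 255 → 404
call_id=311: ELSE → 25
call_id=312: line >= 7 AND disposition IN ('sale', 'wrong_num', 'refused') → 76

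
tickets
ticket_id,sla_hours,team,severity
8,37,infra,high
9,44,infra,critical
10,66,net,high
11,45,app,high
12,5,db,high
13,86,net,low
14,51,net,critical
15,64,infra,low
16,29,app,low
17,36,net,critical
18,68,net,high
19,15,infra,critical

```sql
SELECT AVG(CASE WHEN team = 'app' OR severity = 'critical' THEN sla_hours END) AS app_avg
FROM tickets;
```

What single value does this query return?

36.6666666667

ticket_id=8: ✗
ticket_id=9: ✓ → 44
ticket_id=10: ✗
ticket_id=11: ✓ → 45
ticket_id=12: ✗
ticket_id=13: ✗
ticket_id=14: ✓ → 51
ticket_id=15: ✗
ticket_id=16: ✓ → 29
ticket_id=17: ✓ → 36
ticket_id=18: ✗
ticket_id=19: ✓ → 15
app_avg = (44 + 45 + 51 + 29 + 36 + 15) / 6 = 36.6666666667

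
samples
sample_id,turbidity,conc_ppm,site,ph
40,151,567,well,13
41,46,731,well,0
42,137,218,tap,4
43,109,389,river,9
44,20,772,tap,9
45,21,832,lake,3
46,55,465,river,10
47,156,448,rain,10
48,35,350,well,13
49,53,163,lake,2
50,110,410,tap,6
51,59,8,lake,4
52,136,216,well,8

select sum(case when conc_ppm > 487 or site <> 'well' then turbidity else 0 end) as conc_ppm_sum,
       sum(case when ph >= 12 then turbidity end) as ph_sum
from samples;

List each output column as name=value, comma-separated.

conc_ppm_sum=917, ph_sum=186

[conc_ppm_sum: conc_ppm > 487 or site <> 'well']
sample_id=40: ✓ → 151
sample_id=41: ✓ → 46
sample_id=42: ✓ → 137
sample_id=43: ✓ → 109
sample_id=44: ✓ → 20
sample_id=45: ✓ → 21
sample_id=46: ✓ → 55
sample_id=47: ✓ → 156
sample_id=48: ✗
sample_id=49: ✓ → 53
sample_id=50: ✓ → 110
sample_id=51: ✓ → 59
sample_id=52: ✗
conc_ppm_sum = 151 + 46 + 137 + 109 + 20 + 21 + 55 + 156 + 53 + 110 + 59 = 917
—
[ph_sum: ph >= 12]
sample_id=40: ✓ → 151
sample_id=41: ✗
sample_id=42: ✗
sample_id=43: ✗
sample_id=44: ✗
sample_id=45: ✗
sample_id=46: ✗
sample_id=47: ✗
sample_id=48: ✓ → 35
sample_id=49: ✗
sample_id=50: ✗
sample_id=51: ✗
sample_id=52: ✗
ph_sum = 151 + 35 = 186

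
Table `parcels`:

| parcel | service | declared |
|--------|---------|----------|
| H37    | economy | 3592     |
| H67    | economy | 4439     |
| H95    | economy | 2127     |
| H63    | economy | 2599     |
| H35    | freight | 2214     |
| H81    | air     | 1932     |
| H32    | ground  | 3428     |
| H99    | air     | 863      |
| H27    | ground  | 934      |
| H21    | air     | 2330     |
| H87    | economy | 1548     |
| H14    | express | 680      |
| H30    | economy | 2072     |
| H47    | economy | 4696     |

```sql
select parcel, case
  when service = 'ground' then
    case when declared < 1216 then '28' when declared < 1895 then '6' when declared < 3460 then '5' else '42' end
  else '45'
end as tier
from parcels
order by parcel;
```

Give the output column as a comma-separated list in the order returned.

parcel=H14: service='express' → outer ELSE → 45
parcel=H21: service='air' → outer ELSE → 45
parcel=H27: service='ground' → inner[declared < 1216] → 28
parcel=H30: service='economy' → outer ELSE → 45
parcel=H32: service='ground' → inner[declared < 3460] → 5
parcel=H35: service='freight' → outer ELSE → 45
parcel=H37: service='economy' → outer ELSE → 45
parcel=H47: service='economy' → outer ELSE → 45
parcel=H63: service='economy' → outer ELSE → 45
parcel=H67: service='economy' → outer ELSE → 45
parcel=H81: service='air' → outer ELSE → 45
parcel=H87: service='economy' → outer ELSE → 45
parcel=H95: service='economy' → outer ELSE → 45
parcel=H99: service='air' → outer ELSE → 45

45, 45, 28, 45, 5, 45, 45, 45, 45, 45, 45, 45, 45, 45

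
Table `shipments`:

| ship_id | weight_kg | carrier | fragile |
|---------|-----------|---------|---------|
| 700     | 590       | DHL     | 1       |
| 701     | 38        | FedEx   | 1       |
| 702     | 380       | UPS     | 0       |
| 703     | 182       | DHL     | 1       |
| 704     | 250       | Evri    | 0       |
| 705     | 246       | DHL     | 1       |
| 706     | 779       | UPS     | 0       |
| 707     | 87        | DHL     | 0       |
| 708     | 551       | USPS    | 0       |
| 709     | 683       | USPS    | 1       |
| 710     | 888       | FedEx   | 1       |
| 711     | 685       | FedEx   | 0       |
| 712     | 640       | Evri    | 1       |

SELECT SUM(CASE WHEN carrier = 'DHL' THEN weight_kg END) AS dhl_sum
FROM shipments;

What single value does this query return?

ship_id=700: ✓ → 590
ship_id=701: ✗
ship_id=702: ✗
ship_id=703: ✓ → 182
ship_id=704: ✗
ship_id=705: ✓ → 246
ship_id=706: ✗
ship_id=707: ✓ → 87
ship_id=708: ✗
ship_id=709: ✗
ship_id=710: ✗
ship_id=711: ✗
ship_id=712: ✗
dhl_sum = 590 + 182 + 246 + 87 = 1105

1105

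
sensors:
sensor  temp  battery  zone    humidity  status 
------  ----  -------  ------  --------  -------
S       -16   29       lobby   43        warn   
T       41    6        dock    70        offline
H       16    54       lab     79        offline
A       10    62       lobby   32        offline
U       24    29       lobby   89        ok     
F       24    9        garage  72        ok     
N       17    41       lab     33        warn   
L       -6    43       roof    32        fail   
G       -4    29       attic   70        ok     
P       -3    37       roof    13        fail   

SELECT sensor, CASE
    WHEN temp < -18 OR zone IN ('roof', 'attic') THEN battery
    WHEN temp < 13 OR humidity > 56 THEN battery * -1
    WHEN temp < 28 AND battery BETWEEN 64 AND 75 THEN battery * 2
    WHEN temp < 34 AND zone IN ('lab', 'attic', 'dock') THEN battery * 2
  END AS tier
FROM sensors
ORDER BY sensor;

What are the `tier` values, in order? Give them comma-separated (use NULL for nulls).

-62, -9, 29, -54, 43, 82, 37, -29, -6, -29

sensor=A: temp < 13 OR humidity > 56 → -62
sensor=F: temp < 13 OR humidity > 56 → -9
sensor=G: temp < -18 OR zone IN ('roof', 'attic') → 29
sensor=H: temp < 13 OR humidity > 56 → -54
sensor=L: temp < -18 OR zone IN ('roof', 'attic') → 43
sensor=N: temp < 34 AND zone IN ('lab', 'attic', 'dock') → 82
sensor=P: temp < -18 OR zone IN ('roof', 'attic') → 37
sensor=S: temp < 13 OR humidity > 56 → -29
sensor=T: temp < 13 OR humidity > 56 → -6
sensor=U: temp < 13 OR humidity > 56 → -29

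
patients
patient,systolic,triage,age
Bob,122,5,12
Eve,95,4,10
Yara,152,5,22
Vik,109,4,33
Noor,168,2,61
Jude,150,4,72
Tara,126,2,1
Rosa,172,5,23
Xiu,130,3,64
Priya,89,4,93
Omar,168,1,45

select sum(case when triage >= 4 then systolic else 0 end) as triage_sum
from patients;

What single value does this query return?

889

patient=Bob: ✓ → 122
patient=Eve: ✓ → 95
patient=Yara: ✓ → 152
patient=Vik: ✓ → 109
patient=Noor: ✗
patient=Jude: ✓ → 150
patient=Tara: ✗
patient=Rosa: ✓ → 172
patient=Xiu: ✗
patient=Priya: ✓ → 89
patient=Omar: ✗
triage_sum = 122 + 95 + 152 + 109 + 150 + 172 + 89 = 889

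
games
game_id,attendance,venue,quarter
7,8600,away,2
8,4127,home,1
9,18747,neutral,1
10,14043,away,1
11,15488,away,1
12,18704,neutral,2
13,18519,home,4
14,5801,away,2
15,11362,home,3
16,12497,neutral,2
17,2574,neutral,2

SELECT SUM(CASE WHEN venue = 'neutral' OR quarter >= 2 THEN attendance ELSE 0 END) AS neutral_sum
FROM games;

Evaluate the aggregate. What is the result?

game_id=7: ✓ → 8600
game_id=8: ✗
game_id=9: ✓ → 18747
game_id=10: ✗
game_id=11: ✗
game_id=12: ✓ → 18704
game_id=13: ✓ → 18519
game_id=14: ✓ → 5801
game_id=15: ✓ → 11362
game_id=16: ✓ → 12497
game_id=17: ✓ → 2574
neutral_sum = 8600 + 18747 + 18704 + 18519 + 5801 + 11362 + 12497 + 2574 = 96804

96804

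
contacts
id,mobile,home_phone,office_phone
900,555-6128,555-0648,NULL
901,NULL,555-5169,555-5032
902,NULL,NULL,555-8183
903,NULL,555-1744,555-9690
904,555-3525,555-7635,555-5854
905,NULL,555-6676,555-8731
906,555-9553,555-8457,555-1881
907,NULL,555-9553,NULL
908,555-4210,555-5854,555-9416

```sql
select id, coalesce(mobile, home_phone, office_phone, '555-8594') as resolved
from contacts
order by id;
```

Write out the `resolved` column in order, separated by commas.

id=900: mobile=555-6128 → 555-6128
id=901: mobile=NULL, home_phone=555-5169 → 555-5169
id=902: mobile=NULL, home_phone=NULL, office_phone=555-8183 → 555-8183
id=903: mobile=NULL, home_phone=555-1744 → 555-1744
id=904: mobile=555-3525 → 555-3525
id=905: mobile=NULL, home_phone=555-6676 → 555-6676
id=906: mobile=555-9553 → 555-9553
id=907: mobile=NULL, home_phone=555-9553 → 555-9553
id=908: mobile=555-4210 → 555-4210

555-6128, 555-5169, 555-8183, 555-1744, 555-3525, 555-6676, 555-9553, 555-9553, 555-4210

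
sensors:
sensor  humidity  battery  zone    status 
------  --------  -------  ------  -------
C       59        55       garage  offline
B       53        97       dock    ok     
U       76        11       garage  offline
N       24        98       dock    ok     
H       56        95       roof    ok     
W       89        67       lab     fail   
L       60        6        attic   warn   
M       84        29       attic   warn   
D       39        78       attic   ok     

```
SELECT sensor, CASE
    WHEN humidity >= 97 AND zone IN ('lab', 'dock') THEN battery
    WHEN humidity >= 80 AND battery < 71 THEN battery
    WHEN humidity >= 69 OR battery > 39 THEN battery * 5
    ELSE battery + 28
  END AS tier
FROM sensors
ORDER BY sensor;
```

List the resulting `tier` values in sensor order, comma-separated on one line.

sensor=B: humidity >= 69 OR battery > 39 → 485
sensor=C: humidity >= 69 OR battery > 39 → 275
sensor=D: humidity >= 69 OR battery > 39 → 390
sensor=H: humidity >= 69 OR battery > 39 → 475
sensor=L: ELSE → 34
sensor=M: humidity >= 80 AND battery < 71 → 29
sensor=N: humidity >= 69 OR battery > 39 → 490
sensor=U: humidity >= 69 OR battery > 39 → 55
sensor=W: humidity >= 80 AND battery < 71 → 67

485, 275, 390, 475, 34, 29, 490, 55, 67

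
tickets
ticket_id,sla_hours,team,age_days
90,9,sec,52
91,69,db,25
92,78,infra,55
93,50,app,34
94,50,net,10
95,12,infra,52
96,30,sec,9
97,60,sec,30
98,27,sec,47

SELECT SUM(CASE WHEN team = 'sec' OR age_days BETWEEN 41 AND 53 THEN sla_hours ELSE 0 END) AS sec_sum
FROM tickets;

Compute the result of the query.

ticket_id=90: ✓ → 9
ticket_id=91: ✗
ticket_id=92: ✗
ticket_id=93: ✗
ticket_id=94: ✗
ticket_id=95: ✓ → 12
ticket_id=96: ✓ → 30
ticket_id=97: ✓ → 60
ticket_id=98: ✓ → 27
sec_sum = 9 + 12 + 30 + 60 + 27 = 138

138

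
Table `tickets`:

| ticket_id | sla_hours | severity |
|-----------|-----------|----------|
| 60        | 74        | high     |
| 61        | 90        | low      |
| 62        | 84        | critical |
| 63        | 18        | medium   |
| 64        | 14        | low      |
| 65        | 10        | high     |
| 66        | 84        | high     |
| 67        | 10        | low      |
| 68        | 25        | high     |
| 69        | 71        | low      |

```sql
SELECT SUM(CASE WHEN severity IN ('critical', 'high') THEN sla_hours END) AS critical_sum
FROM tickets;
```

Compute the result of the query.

277

ticket_id=60: ✓ → 74
ticket_id=61: ✗
ticket_id=62: ✓ → 84
ticket_id=63: ✗
ticket_id=64: ✗
ticket_id=65: ✓ → 10
ticket_id=66: ✓ → 84
ticket_id=67: ✗
ticket_id=68: ✓ → 25
ticket_id=69: ✗
critical_sum = 74 + 84 + 10 + 84 + 25 = 277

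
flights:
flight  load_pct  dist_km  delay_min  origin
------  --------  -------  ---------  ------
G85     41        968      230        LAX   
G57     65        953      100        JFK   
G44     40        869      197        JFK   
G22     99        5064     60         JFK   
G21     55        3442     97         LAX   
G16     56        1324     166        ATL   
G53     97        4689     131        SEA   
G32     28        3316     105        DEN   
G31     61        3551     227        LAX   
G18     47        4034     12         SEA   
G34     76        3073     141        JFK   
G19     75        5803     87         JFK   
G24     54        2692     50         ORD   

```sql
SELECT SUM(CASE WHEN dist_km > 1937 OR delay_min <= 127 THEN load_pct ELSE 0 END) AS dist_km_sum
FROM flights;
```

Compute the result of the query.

flight=G85: ✗
flight=G57: ✓ → 65
flight=G44: ✗
flight=G22: ✓ → 99
flight=G21: ✓ → 55
flight=G16: ✗
flight=G53: ✓ → 97
flight=G32: ✓ → 28
flight=G31: ✓ → 61
flight=G18: ✓ → 47
flight=G34: ✓ → 76
flight=G19: ✓ → 75
flight=G24: ✓ → 54
dist_km_sum = 65 + 99 + 55 + 97 + 28 + 61 + 47 + 76 + 75 + 54 = 657

657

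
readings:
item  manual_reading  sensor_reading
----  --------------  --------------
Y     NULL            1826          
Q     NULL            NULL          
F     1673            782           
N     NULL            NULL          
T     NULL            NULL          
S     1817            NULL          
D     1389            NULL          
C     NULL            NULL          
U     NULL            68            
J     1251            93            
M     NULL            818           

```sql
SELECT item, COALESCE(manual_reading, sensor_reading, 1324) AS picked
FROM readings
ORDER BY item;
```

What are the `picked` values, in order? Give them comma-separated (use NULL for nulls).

item=C: manual_reading=NULL, sensor_reading=NULL, → literal 1324 → 1324
item=D: manual_reading=1389 → 1389
item=F: manual_reading=1673 → 1673
item=J: manual_reading=1251 → 1251
item=M: manual_reading=NULL, sensor_reading=818 → 818
item=N: manual_reading=NULL, sensor_reading=NULL, → literal 1324 → 1324
item=Q: manual_reading=NULL, sensor_reading=NULL, → literal 1324 → 1324
item=S: manual_reading=1817 → 1817
item=T: manual_reading=NULL, sensor_reading=NULL, → literal 1324 → 1324
item=U: manual_reading=NULL, sensor_reading=68 → 68
item=Y: manual_reading=NULL, sensor_reading=1826 → 1826

1324, 1389, 1673, 1251, 818, 1324, 1324, 1817, 1324, 68, 1826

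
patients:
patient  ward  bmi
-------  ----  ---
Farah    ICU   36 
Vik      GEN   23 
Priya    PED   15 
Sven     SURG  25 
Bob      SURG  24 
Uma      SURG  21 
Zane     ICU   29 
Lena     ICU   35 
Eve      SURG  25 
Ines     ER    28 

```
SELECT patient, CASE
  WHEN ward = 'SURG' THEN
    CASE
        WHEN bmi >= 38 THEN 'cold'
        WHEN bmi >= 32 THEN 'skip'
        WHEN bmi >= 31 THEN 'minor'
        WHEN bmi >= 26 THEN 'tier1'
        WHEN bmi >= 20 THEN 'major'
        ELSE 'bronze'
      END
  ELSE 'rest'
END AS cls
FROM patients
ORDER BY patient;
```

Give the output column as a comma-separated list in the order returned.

major, major, rest, rest, rest, rest, major, major, rest, rest

patient=Bob: ward='SURG' → inner[bmi >= 20] → major
patient=Eve: ward='SURG' → inner[bmi >= 20] → major
patient=Farah: ward='ICU' → outer ELSE → rest
patient=Ines: ward='ER' → outer ELSE → rest
patient=Lena: ward='ICU' → outer ELSE → rest
patient=Priya: ward='PED' → outer ELSE → rest
patient=Sven: ward='SURG' → inner[bmi >= 20] → major
patient=Uma: ward='SURG' → inner[bmi >= 20] → major
patient=Vik: ward='GEN' → outer ELSE → rest
patient=Zane: ward='ICU' → outer ELSE → rest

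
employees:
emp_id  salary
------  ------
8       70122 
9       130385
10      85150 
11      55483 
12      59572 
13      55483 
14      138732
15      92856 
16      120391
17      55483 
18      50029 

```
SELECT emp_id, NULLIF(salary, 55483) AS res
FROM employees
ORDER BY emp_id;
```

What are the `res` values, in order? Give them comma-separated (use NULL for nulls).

emp_id=8: salary=70122 vs 55483: differ → 70122
emp_id=9: salary=130385 vs 55483: differ → 130385
emp_id=10: salary=85150 vs 55483: differ → 85150
emp_id=11: salary=55483 vs 55483: equal → NULL
emp_id=12: salary=59572 vs 55483: differ → 59572
emp_id=13: salary=55483 vs 55483: equal → NULL
emp_id=14: salary=138732 vs 55483: differ → 138732
emp_id=15: salary=92856 vs 55483: differ → 92856
emp_id=16: salary=120391 vs 55483: differ → 120391
emp_id=17: salary=55483 vs 55483: equal → NULL
emp_id=18: salary=50029 vs 55483: differ → 50029

70122, 130385, 85150, NULL, 59572, NULL, 138732, 92856, 120391, NULL, 50029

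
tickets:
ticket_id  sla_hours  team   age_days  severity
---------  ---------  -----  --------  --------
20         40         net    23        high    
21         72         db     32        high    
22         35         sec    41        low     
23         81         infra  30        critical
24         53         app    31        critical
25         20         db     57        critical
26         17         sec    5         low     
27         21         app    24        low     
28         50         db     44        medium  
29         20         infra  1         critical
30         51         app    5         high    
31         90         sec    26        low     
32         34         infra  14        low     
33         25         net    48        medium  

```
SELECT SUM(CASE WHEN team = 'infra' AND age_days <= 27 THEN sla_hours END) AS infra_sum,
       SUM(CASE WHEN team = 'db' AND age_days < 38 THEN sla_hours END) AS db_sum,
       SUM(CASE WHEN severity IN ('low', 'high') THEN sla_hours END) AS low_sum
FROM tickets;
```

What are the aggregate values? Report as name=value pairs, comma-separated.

infra_sum=54, db_sum=72, low_sum=360

[infra_sum: team = 'infra' AND age_days <= 27]
ticket_id=20: ✗
ticket_id=21: ✗
ticket_id=22: ✗
ticket_id=23: ✗
ticket_id=24: ✗
ticket_id=25: ✗
ticket_id=26: ✗
ticket_id=27: ✗
ticket_id=28: ✗
ticket_id=29: ✓ → 20
ticket_id=30: ✗
ticket_id=31: ✗
ticket_id=32: ✓ → 34
ticket_id=33: ✗
infra_sum = 20 + 34 = 54
—
[db_sum: team = 'db' AND age_days < 38]
ticket_id=20: ✗
ticket_id=21: ✓ → 72
ticket_id=22: ✗
ticket_id=23: ✗
ticket_id=24: ✗
ticket_id=25: ✗
ticket_id=26: ✗
ticket_id=27: ✗
ticket_id=28: ✗
ticket_id=29: ✗
ticket_id=30: ✗
ticket_id=31: ✗
ticket_id=32: ✗
ticket_id=33: ✗
db_sum = 72
—
[low_sum: severity IN ('low', 'high')]
ticket_id=20: ✓ → 40
ticket_id=21: ✓ → 72
ticket_id=22: ✓ → 35
ticket_id=23: ✗
ticket_id=24: ✗
ticket_id=25: ✗
ticket_id=26: ✓ → 17
ticket_id=27: ✓ → 21
ticket_id=28: ✗
ticket_id=29: ✗
ticket_id=30: ✓ → 51
ticket_id=31: ✓ → 90
ticket_id=32: ✓ → 34
ticket_id=33: ✗
low_sum = 40 + 72 + 35 + 17 + 21 + 51 + 90 + 34 = 360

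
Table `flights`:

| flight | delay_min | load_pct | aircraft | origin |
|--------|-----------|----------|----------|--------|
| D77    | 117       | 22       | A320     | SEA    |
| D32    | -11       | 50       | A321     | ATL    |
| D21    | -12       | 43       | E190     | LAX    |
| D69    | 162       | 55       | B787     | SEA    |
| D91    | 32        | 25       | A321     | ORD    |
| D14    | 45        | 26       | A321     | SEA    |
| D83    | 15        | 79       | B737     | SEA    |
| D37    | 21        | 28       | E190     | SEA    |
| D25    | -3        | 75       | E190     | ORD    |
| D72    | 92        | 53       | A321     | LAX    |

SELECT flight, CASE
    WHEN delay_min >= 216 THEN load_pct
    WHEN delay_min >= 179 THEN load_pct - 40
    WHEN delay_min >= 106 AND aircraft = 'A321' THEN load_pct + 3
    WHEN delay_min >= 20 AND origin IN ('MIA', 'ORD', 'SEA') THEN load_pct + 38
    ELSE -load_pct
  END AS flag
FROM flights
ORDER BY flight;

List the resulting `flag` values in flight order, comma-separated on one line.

64, -43, -75, -50, 66, 93, -53, 60, -79, 63

flight=D14: delay_min >= 20 AND origin IN ('MIA', 'ORD', 'SEA') → 64
flight=D21: ELSE → -43
flight=D25: ELSE → -75
flight=D32: ELSE → -50
flight=D37: delay_min >= 20 AND origin IN ('MIA', 'ORD', 'SEA') → 66
flight=D69: delay_min >= 20 AND origin IN ('MIA', 'ORD', 'SEA') → 93
flight=D72: ELSE → -53
flight=D77: delay_min >= 20 AND origin IN ('MIA', 'ORD', 'SEA') → 60
flight=D83: ELSE → -79
flight=D91: delay_min >= 20 AND origin IN ('MIA', 'ORD', 'SEA') → 63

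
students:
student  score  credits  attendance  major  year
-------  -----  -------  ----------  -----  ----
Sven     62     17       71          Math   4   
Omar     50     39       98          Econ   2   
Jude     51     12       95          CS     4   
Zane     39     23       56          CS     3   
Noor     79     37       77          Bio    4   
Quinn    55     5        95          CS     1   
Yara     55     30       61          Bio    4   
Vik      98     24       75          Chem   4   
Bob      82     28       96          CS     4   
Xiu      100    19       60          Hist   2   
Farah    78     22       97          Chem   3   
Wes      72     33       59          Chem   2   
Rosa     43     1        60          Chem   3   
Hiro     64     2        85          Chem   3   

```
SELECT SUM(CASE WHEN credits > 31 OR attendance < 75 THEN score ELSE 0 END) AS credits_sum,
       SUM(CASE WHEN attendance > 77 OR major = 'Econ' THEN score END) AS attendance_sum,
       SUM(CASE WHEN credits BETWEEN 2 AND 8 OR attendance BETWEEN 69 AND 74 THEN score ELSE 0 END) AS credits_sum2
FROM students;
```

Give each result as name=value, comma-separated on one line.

credits_sum=500, attendance_sum=380, credits_sum2=181

[credits_sum: credits > 31 OR attendance < 75]
student=Sven: ✓ → 62
student=Omar: ✓ → 50
student=Jude: ✗
student=Zane: ✓ → 39
student=Noor: ✓ → 79
student=Quinn: ✗
student=Yara: ✓ → 55
student=Vik: ✗
student=Bob: ✗
student=Xiu: ✓ → 100
student=Farah: ✗
student=Wes: ✓ → 72
student=Rosa: ✓ → 43
student=Hiro: ✗
credits_sum = 62 + 50 + 39 + 79 + 55 + 100 + 72 + 43 = 500
—
[attendance_sum: attendance > 77 OR major = 'Econ']
student=Sven: ✗
student=Omar: ✓ → 50
student=Jude: ✓ → 51
student=Zane: ✗
student=Noor: ✗
student=Quinn: ✓ → 55
student=Yara: ✗
student=Vik: ✗
student=Bob: ✓ → 82
student=Xiu: ✗
student=Farah: ✓ → 78
student=Wes: ✗
student=Rosa: ✗
student=Hiro: ✓ → 64
attendance_sum = 50 + 51 + 55 + 82 + 78 + 64 = 380
—
[credits_sum2: credits BETWEEN 2 AND 8 OR attendance BETWEEN 69 AND 74]
student=Sven: ✓ → 62
student=Omar: ✗
student=Jude: ✗
student=Zane: ✗
student=Noor: ✗
student=Quinn: ✓ → 55
student=Yara: ✗
student=Vik: ✗
student=Bob: ✗
student=Xiu: ✗
student=Farah: ✗
student=Wes: ✗
student=Rosa: ✗
student=Hiro: ✓ → 64
credits_sum2 = 62 + 55 + 64 = 181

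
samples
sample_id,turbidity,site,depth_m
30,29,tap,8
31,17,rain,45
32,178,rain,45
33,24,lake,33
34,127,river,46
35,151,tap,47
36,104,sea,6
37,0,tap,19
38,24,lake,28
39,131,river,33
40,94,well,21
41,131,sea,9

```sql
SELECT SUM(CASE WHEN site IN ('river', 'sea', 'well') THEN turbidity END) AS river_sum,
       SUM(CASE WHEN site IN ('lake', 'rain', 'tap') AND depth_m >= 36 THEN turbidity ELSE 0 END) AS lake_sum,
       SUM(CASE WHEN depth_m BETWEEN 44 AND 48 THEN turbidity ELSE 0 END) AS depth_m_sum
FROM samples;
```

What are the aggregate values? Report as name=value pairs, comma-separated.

river_sum=587, lake_sum=346, depth_m_sum=473

[river_sum: site IN ('river', 'sea', 'well')]
sample_id=30: ✗
sample_id=31: ✗
sample_id=32: ✗
sample_id=33: ✗
sample_id=34: ✓ → 127
sample_id=35: ✗
sample_id=36: ✓ → 104
sample_id=37: ✗
sample_id=38: ✗
sample_id=39: ✓ → 131
sample_id=40: ✓ → 94
sample_id=41: ✓ → 131
river_sum = 127 + 104 + 131 + 94 + 131 = 587
—
[lake_sum: site IN ('lake', 'rain', 'tap') AND depth_m >= 36]
sample_id=30: ✗
sample_id=31: ✓ → 17
sample_id=32: ✓ → 178
sample_id=33: ✗
sample_id=34: ✗
sample_id=35: ✓ → 151
sample_id=36: ✗
sample_id=37: ✗
sample_id=38: ✗
sample_id=39: ✗
sample_id=40: ✗
sample_id=41: ✗
lake_sum = 17 + 178 + 151 = 346
—
[depth_m_sum: depth_m BETWEEN 44 AND 48]
sample_id=30: ✗
sample_id=31: ✓ → 17
sample_id=32: ✓ → 178
sample_id=33: ✗
sample_id=34: ✓ → 127
sample_id=35: ✓ → 151
sample_id=36: ✗
sample_id=37: ✗
sample_id=38: ✗
sample_id=39: ✗
sample_id=40: ✗
sample_id=41: ✗
depth_m_sum = 17 + 178 + 127 + 151 = 473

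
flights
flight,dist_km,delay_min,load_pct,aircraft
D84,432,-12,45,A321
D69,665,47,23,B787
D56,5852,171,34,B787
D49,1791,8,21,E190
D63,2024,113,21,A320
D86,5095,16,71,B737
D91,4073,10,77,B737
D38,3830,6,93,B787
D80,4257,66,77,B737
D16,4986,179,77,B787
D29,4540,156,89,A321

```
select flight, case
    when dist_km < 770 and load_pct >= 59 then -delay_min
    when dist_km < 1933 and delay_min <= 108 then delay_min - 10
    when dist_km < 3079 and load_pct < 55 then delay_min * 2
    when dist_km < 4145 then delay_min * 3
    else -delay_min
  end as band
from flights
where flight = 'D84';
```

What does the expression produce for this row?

-22

flight = D84: dist_km=432, delay_min=-12, load_pct=45, aircraft=A321.
dist_km < 770 and load_pct >= 59 → false
dist_km < 1933 and delay_min <= 108 → true → -22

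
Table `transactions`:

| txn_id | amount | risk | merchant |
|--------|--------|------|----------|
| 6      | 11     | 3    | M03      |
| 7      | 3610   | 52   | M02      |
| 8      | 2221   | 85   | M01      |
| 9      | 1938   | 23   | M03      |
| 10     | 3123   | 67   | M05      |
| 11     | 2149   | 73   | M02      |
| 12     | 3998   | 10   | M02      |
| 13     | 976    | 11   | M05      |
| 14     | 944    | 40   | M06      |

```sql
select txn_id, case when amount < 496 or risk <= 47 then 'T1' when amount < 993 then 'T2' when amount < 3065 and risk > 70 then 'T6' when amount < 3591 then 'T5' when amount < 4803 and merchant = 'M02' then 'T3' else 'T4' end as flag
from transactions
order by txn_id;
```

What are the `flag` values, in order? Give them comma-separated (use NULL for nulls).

T1, T3, T6, T1, T5, T6, T1, T1, T1

txn_id=6: amount < 496 or risk <= 47 → T1
txn_id=7: amount < 4803 and merchant = 'M02' → T3
txn_id=8: amount < 3065 and risk > 70 → T6
txn_id=9: amount < 496 or risk <= 47 → T1
txn_id=10: amount < 3591 → T5
txn_id=11: amount < 3065 and risk > 70 → T6
txn_id=12: amount < 496 or risk <= 47 → T1
txn_id=13: amount < 496 or risk <= 47 → T1
txn_id=14: amount < 496 or risk <= 47 → T1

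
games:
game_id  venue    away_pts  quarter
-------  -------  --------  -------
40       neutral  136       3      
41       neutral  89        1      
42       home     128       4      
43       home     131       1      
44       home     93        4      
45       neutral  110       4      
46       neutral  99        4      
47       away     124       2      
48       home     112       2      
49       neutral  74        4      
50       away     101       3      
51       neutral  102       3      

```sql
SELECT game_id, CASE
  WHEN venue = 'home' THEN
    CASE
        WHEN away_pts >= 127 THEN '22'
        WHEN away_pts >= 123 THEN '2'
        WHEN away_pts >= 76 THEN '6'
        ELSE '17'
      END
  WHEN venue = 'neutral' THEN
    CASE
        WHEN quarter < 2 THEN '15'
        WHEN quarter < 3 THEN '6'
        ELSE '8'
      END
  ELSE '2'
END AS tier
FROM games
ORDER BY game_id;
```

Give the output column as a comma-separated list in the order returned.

game_id=40: venue='neutral' → inner[ELSE] → 8
game_id=41: venue='neutral' → inner[quarter < 2] → 15
game_id=42: venue='home' → inner[away_pts >= 127] → 22
game_id=43: venue='home' → inner[away_pts >= 127] → 22
game_id=44: venue='home' → inner[away_pts >= 76] → 6
game_id=45: venue='neutral' → inner[ELSE] → 8
game_id=46: venue='neutral' → inner[ELSE] → 8
game_id=47: venue='away' → outer ELSE → 2
game_id=48: venue='home' → inner[away_pts >= 76] → 6
game_id=49: venue='neutral' → inner[ELSE] → 8
game_id=50: venue='away' → outer ELSE → 2
game_id=51: venue='neutral' → inner[ELSE] → 8

8, 15, 22, 22, 6, 8, 8, 2, 6, 8, 2, 8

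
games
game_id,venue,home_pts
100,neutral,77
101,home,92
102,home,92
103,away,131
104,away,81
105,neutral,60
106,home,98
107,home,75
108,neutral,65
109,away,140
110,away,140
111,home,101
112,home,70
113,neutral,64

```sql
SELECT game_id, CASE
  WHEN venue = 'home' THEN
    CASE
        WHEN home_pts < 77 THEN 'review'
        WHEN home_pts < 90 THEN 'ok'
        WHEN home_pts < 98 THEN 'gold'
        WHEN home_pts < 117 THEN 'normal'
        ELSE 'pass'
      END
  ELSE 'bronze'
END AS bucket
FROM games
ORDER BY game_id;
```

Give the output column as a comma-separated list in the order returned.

game_id=100: venue='neutral' → outer ELSE → bronze
game_id=101: venue='home' → inner[home_pts < 98] → gold
game_id=102: venue='home' → inner[home_pts < 98] → gold
game_id=103: venue='away' → outer ELSE → bronze
game_id=104: venue='away' → outer ELSE → bronze
game_id=105: venue='neutral' → outer ELSE → bronze
game_id=106: venue='home' → inner[home_pts < 117] → normal
game_id=107: venue='home' → inner[home_pts < 77] → review
game_id=108: venue='neutral' → outer ELSE → bronze
game_id=109: venue='away' → outer ELSE → bronze
game_id=110: venue='away' → outer ELSE → bronze
game_id=111: venue='home' → inner[home_pts < 117] → normal
game_id=112: venue='home' → inner[home_pts < 77] → review
game_id=113: venue='neutral' → outer ELSE → bronze

bronze, gold, gold, bronze, bronze, bronze, normal, review, bronze, bronze, bronze, normal, review, bronze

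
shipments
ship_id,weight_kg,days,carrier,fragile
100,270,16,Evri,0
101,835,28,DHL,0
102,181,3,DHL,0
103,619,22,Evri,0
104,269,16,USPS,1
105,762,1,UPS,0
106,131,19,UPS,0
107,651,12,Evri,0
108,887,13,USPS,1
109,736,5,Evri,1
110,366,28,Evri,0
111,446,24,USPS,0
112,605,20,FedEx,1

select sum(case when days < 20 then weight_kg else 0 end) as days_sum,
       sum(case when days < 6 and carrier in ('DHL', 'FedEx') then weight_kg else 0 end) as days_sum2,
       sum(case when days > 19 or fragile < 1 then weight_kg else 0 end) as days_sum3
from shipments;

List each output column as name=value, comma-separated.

days_sum=3887, days_sum2=181, days_sum3=4866

[days_sum: days < 20]
ship_id=100: ✓ → 270
ship_id=101: ✗
ship_id=102: ✓ → 181
ship_id=103: ✗
ship_id=104: ✓ → 269
ship_id=105: ✓ → 762
ship_id=106: ✓ → 131
ship_id=107: ✓ → 651
ship_id=108: ✓ → 887
ship_id=109: ✓ → 736
ship_id=110: ✗
ship_id=111: ✗
ship_id=112: ✗
days_sum = 270 + 181 + 269 + 762 + 131 + 651 + 887 + 736 = 3887
—
[days_sum2: days < 6 and carrier in ('DHL', 'FedEx')]
ship_id=100: ✗
ship_id=101: ✗
ship_id=102: ✓ → 181
ship_id=103: ✗
ship_id=104: ✗
ship_id=105: ✗
ship_id=106: ✗
ship_id=107: ✗
ship_id=108: ✗
ship_id=109: ✗
ship_id=110: ✗
ship_id=111: ✗
ship_id=112: ✗
days_sum2 = 181
—
[days_sum3: days > 19 or fragile < 1]
ship_id=100: ✓ → 270
ship_id=101: ✓ → 835
ship_id=102: ✓ → 181
ship_id=103: ✓ → 619
ship_id=104: ✗
ship_id=105: ✓ → 762
ship_id=106: ✓ → 131
ship_id=107: ✓ → 651
ship_id=108: ✗
ship_id=109: ✗
ship_id=110: ✓ → 366
ship_id=111: ✓ → 446
ship_id=112: ✓ → 605
days_sum3 = 270 + 835 + 181 + 619 + 762 + 131 + 651 + 366 + 446 + 605 = 4866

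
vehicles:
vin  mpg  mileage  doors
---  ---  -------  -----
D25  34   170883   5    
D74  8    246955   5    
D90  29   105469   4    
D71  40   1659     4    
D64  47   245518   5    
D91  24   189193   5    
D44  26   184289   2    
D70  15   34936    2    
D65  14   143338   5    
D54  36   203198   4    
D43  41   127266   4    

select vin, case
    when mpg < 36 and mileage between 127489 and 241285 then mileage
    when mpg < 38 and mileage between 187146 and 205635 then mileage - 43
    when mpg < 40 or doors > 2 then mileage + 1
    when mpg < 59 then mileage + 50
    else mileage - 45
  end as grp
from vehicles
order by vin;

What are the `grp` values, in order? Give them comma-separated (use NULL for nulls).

170883, 127267, 184289, 203155, 245519, 143338, 34937, 1660, 246956, 105470, 189193

vin=D25: mpg < 36 and mileage between 127489 and 241285 → 170883
vin=D43: mpg < 40 or doors > 2 → 127267
vin=D44: mpg < 36 and mileage between 127489 and 241285 → 184289
vin=D54: mpg < 38 and mileage between 187146 and 205635 → 203155
vin=D64: mpg < 40 or doors > 2 → 245519
vin=D65: mpg < 36 and mileage between 127489 and 241285 → 143338
vin=D70: mpg < 40 or doors > 2 → 34937
vin=D71: mpg < 40 or doors > 2 → 1660
vin=D74: mpg < 40 or doors > 2 → 246956
vin=D90: mpg < 40 or doors > 2 → 105470
vin=D91: mpg < 36 and mileage between 127489 and 241285 → 189193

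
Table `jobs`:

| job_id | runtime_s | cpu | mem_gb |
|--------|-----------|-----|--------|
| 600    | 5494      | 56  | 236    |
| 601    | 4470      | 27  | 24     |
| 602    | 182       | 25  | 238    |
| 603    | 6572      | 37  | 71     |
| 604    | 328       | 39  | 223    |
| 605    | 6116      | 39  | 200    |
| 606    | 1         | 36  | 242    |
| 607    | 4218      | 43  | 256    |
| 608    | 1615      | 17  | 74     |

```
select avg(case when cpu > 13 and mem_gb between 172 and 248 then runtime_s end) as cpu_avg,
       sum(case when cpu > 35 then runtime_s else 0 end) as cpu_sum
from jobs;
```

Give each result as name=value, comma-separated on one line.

[cpu_avg: cpu > 13 and mem_gb between 172 and 248]
job_id=600: ✓ → 5494
job_id=601: ✗
job_id=602: ✓ → 182
job_id=603: ✗
job_id=604: ✓ → 328
job_id=605: ✓ → 6116
job_id=606: ✓ → 1
job_id=607: ✗
job_id=608: ✗
cpu_avg = (5494 + 182 + 328 + 6116 + 1) / 5 = 2424.2
—
[cpu_sum: cpu > 35]
job_id=600: ✓ → 5494
job_id=601: ✗
job_id=602: ✗
job_id=603: ✓ → 6572
job_id=604: ✓ → 328
job_id=605: ✓ → 6116
job_id=606: ✓ → 1
job_id=607: ✓ → 4218
job_id=608: ✗
cpu_sum = 5494 + 6572 + 328 + 6116 + 1 + 4218 = 22729

cpu_avg=2424.2, cpu_sum=22729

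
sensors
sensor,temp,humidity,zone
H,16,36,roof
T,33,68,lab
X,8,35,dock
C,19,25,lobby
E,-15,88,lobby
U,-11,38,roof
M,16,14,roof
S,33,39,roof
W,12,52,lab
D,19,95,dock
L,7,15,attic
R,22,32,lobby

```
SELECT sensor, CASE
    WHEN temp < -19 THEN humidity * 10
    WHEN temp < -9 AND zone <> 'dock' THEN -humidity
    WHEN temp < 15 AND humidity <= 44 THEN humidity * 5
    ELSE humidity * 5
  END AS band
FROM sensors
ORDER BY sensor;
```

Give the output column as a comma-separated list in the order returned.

125, 475, -88, 180, 75, 70, 160, 195, 340, -38, 260, 175

sensor=C: ELSE → 125
sensor=D: ELSE → 475
sensor=E: temp < -9 AND zone <> 'dock' → -88
sensor=H: ELSE → 180
sensor=L: temp < 15 AND humidity <= 44 → 75
sensor=M: ELSE → 70
sensor=R: ELSE → 160
sensor=S: ELSE → 195
sensor=T: ELSE → 340
sensor=U: temp < -9 AND zone <> 'dock' → -38
sensor=W: ELSE → 260
sensor=X: temp < 15 AND humidity <= 44 → 175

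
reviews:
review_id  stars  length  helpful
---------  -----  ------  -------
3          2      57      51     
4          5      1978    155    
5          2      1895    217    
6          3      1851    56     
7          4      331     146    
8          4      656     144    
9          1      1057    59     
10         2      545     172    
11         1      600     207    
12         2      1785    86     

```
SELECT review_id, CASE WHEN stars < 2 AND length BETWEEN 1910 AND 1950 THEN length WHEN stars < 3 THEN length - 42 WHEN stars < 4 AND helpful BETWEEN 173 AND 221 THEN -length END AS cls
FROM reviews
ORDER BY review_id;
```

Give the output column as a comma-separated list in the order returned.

15, NULL, 1853, NULL, NULL, NULL, 1015, 503, 558, 1743

review_id=3: stars < 3 → 15
review_id=4: (no match → NULL) → NULL
review_id=5: stars < 3 → 1853
review_id=6: (no match → NULL) → NULL
review_id=7: (no match → NULL) → NULL
review_id=8: (no match → NULL) → NULL
review_id=9: stars < 3 → 1015
review_id=10: stars < 3 → 503
review_id=11: stars < 3 → 558
review_id=12: stars < 3 → 1743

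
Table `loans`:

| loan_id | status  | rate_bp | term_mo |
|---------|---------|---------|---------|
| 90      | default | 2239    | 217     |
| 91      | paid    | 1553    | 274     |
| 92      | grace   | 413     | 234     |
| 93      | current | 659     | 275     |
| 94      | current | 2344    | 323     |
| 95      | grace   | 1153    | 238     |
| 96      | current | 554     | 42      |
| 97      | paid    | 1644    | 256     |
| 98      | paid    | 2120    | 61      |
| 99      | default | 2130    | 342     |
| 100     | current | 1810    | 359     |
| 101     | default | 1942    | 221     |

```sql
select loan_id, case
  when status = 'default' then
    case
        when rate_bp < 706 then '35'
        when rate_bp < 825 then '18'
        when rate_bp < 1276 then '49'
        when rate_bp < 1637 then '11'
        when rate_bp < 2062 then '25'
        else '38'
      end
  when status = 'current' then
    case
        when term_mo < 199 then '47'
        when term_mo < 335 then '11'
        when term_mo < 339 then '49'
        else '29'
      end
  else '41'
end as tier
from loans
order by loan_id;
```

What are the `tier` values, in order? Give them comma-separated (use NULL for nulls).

loan_id=90: status='default' → inner[ELSE] → 38
loan_id=91: status='paid' → outer ELSE → 41
loan_id=92: status='grace' → outer ELSE → 41
loan_id=93: status='current' → inner[term_mo < 335] → 11
loan_id=94: status='current' → inner[term_mo < 335] → 11
loan_id=95: status='grace' → outer ELSE → 41
loan_id=96: status='current' → inner[term_mo < 199] → 47
loan_id=97: status='paid' → outer ELSE → 41
loan_id=98: status='paid' → outer ELSE → 41
loan_id=99: status='default' → inner[ELSE] → 38
loan_id=100: status='current' → inner[ELSE] → 29
loan_id=101: status='default' → inner[rate_bp < 2062] → 25

38, 41, 41, 11, 11, 41, 47, 41, 41, 38, 29, 25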